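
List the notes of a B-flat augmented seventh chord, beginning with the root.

B-flat augmented seventh is an augmented seventh built on B-flat.
root → B-flat
3rd (major 3rd) → D
5th (augmented 5th) → F-sharp
7th (minor 7th) → A-flat

B-flat D F-sharp A-flat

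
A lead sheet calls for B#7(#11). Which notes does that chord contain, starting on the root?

Root B#, quality dominant seventh sharp eleven:
root → B#
3rd (major 3rd) → D##
5th (perfect 5th) → F##
7th (minor 7th) → A#
11th (augmented 11th) → E##

B#  D##  F##  A#  E##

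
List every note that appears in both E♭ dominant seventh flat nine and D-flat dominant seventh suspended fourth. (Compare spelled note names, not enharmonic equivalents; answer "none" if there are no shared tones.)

D-flat

E♭ dominant seventh flat nine: E-flat G B-flat D-flat F-flat
D-flat dominant seventh suspended fourth: D-flat G-flat A-flat C-flat
Common to both → D-flat.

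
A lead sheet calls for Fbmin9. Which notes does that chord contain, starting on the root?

Fbmin9 is a minor ninth built on F♭.
Root: F♭
Minor 3rd (3rd): A𝄫
Perfect 5th (5th): C♭
Minor 7th (7th): E𝄫
Major 9th (9th): G♭

F♭ A𝄫 C♭ E𝄫 G♭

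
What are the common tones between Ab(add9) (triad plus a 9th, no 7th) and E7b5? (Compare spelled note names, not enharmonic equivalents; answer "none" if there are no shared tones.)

Bb

Ab(add9): Ab C Eb Bb
E7b5: E G# Bb D
Common to both → Bb.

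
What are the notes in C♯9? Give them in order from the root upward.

C♯9: dominant ninth on C#.
C# — root
E# — major 3rd
G# — perfect 5th
B — minor 7th
D# — major 9th

C# – E# – G# – B – D#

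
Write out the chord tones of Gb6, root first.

Gb, Bb, Db, Eb

Gb6: major sixth on Gb.
Root: Gb
Major 3rd (3rd): Bb
Perfect 5th (5th): Db
Major 6th (6th): Eb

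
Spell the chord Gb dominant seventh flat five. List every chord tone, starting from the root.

Gb Bb Dbb Fb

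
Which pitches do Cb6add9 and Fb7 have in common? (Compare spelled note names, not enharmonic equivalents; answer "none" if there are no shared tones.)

Cb  Ab

Cb6add9 = Cb, Eb, Gb, Ab, Db.
Fb7 = Fb, Ab, Cb, Ebb.
Shared: Cb, Ab.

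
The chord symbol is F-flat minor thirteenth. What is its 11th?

F-flat minor thirteenth is built on F-flat; its 11th is a perfect 11th above the root.
A fourth above F uses the letter B, and the perfect 11th above F-flat is B-double-flat.

B-double-flat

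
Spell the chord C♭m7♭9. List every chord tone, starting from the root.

Root Cb, quality minor seventh flat nine:
root → Cb
3rd (minor 3rd) → Ebb
5th (perfect 5th) → Gb
7th (minor 7th) → Bbb
9th (minor 9th) → Dbb

Cb, Ebb, Gb, Bbb, Dbb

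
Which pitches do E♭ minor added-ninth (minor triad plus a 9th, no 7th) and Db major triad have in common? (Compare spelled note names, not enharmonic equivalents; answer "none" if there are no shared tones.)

E♭ minor added-ninth = E-flat, G-flat, B-flat, F.
Db major triad = D-flat, F, A-flat.
Shared: F.

F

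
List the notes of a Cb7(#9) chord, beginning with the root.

Root Cb, quality dominant seventh sharp nine:
Cb — root
Eb — major 3rd
Gb — perfect 5th
Bbb — minor 7th
D — augmented 9th

Cb – Eb – Gb – Bbb – D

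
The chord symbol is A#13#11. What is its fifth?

A#13#11 is built on A#; its 5th is a perfect 5th above the root.
A fifth above A uses the letter E, and the perfect 5th above A# is E#.

E#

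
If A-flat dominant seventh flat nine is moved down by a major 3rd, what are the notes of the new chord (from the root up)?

F-flat A-flat C-flat E-double-flat G-double-flat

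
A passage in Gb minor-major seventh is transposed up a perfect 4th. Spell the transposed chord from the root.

C♭, E𝄫, G♭, B♭

A perfect 4th up from G♭ is C♭, so the new chord is C♭ minor-major seventh.
- root: C♭
- minor 3rd: E𝄫
- perfect 5th: G♭
- major 7th: B♭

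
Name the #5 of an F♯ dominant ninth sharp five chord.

C-double-sharp

F♯ dominant ninth sharp five is built on F-sharp; its 5th is an augmented 5th above the root.
A fifth above F uses the letter C, and the augmented 5th above F-sharp is C-double-sharp.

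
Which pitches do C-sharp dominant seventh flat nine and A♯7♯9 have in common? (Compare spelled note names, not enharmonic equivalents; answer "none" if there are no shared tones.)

C-sharp dominant seventh flat nine: C# E# G# B D
A♯7♯9: A# C## E# G# B##
Common to both → E#, G#.

E#, G#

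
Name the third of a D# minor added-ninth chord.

Root of D# minor added-ninth = D-sharp. The 3rd is a minor 3rd: D-sharp up a minor 3rd → F-sharp.

F-sharp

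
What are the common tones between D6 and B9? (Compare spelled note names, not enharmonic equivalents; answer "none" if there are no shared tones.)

D6: D F# A B
B9: B D# F# A C#
Common to both → F#, A, B.

F# – A – B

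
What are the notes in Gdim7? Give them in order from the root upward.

G, B♭, D♭, F♭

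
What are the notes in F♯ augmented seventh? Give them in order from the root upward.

F#  A#  C##  E

Root F#, quality augmented seventh:
F# — root
A# — major 3rd
C## — augmented 5th
E — minor 7th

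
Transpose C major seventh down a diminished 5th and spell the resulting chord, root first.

F#  A#  C#  E#

Transposed root: C → F# (diminished 5th down). So we spell F# major seventh:
root → F#
3rd (major 3rd) → A#
5th (perfect 5th) → C#
7th (major 7th) → E#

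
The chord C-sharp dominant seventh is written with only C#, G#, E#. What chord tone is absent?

C-sharp dominant seventh = C#, E#, G#, B. The voicing lacks the 7th (minor 7th), B.

B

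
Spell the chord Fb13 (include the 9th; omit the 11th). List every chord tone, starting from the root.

Fb13 is a dominant thirteenth built on Fb.
root → Fb
3rd (major 3rd) → Ab
5th (perfect 5th) → Cb
7th (minor 7th) → Ebb
9th (major 9th) → Gb
13th (major 13th) → Db

Fb Ab Cb Ebb Gb Db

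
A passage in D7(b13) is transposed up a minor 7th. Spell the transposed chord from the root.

C E G Bb Ab

A minor 7th up from D is C, so the new chord is C dominant seventh flat thirteen.
root → C
3rd (major 3rd) → E
5th (perfect 5th) → G
7th (minor 7th) → Bb
13th (minor 13th) → Ab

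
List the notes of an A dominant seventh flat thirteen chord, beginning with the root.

A C-sharp E G F

Root A, quality dominant seventh flat thirteen:
Root: A
Major 3rd (3rd): C-sharp
Perfect 5th (5th): E
Minor 7th (7th): G
Minor 13th (13th): F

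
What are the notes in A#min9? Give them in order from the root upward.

A♯  C♯  E♯  G♯  B♯

Root A♯, quality minor ninth:
root → A♯
3rd (minor 3rd) → C♯
5th (perfect 5th) → E♯
7th (minor 7th) → G♯
9th (major 9th) → B♯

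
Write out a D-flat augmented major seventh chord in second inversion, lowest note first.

A  C  Db  F

In root position, D-flat augmented major seventh is Db–F–A–C.
Second inversion puts the fifth (A) in the bass.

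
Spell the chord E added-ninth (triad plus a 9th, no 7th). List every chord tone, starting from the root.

E  G-sharp  B  F-sharp

Root E, quality added-ninth:
E — root
G-sharp — major 3rd
B — perfect 5th
F-sharp — major 9th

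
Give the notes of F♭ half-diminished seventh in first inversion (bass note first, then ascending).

A-double-flat  C-double-flat  E-double-flat  F-flat

F♭ half-diminished seventh = F-flat–A-double-flat–C-double-flat–E-double-flat; first inversion → third (A-double-flat) lowest.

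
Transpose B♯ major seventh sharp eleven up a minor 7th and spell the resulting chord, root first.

A♯ C𝄪 E♯ G𝄪 D𝄪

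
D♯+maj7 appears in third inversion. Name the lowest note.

C##

D♯+maj7 in root position is D#–F##–A##–C##.
Third inversion places the seventh in the bass, which is C##.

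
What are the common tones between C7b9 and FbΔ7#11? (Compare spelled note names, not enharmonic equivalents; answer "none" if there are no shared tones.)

C7b9: C E G B♭ D♭
FbΔ7#11: F♭ A♭ C♭ E♭ B♭
Common to both → B♭.

B♭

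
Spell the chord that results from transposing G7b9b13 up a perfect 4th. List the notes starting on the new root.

C  E  G  Bb  Db  Ab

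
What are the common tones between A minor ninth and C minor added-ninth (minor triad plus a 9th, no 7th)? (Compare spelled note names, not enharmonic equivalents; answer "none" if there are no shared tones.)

C, G

A minor ninth = A, C, E, G, B.
C minor added-ninth = C, E-flat, G, D.
Shared: C, G.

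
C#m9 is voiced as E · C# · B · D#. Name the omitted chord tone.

G#

The full C#m9 chord is C#, E, G#, B, D#.
Comparing with the voicing, the perfect 5th (5th) — G# — is absent.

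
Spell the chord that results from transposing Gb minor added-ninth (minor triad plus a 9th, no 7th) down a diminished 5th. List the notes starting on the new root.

A diminished 5th down from G-flat is C, so the new chord is C minor added-ninth.
Root: C
Minor 3rd (3rd): E-flat
Perfect 5th (5th): G
Major 9th (9th): D

C – E-flat – G – D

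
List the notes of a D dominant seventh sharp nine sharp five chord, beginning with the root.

D dominant seventh sharp nine sharp five: dominant seventh sharp nine sharp five on D.
D — root
F# — major 3rd
A# — augmented 5th
C — minor 7th
E# — augmented 9th

D, F#, A#, C, E#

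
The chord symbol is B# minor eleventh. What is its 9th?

B# minor eleventh is built on B-sharp; its 9th is a major 9th above the root.
A second above B uses the letter C, and the major 9th above B-sharp is C-double-sharp.

C-double-sharp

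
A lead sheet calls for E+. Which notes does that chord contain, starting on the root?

E, G#, B#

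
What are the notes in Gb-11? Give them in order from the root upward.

Gb-11 is a minor eleventh built on Gb.
Gb — root
Bbb — minor 3rd
Db — perfect 5th
Fb — minor 7th
Ab — major 9th
Cb — perfect 11th

Gb  Bbb  Db  Fb  Ab  Cb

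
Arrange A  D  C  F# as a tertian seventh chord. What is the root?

D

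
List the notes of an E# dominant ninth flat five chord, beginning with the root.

Root E♯, quality dominant ninth flat five:
- root: E♯
- major 3rd: G𝄪
- diminished 5th: B
- minor 7th: D♯
- major 9th: F𝄪

E♯ – G𝄪 – B – D♯ – F𝄪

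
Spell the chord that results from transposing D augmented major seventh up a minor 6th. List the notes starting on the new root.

Bb D F# A

D up a minor 6th → Bb. New chord: Bb augmented major seventh.
- root: Bb
- major 3rd: D
- augmented 5th: F#
- major 7th: A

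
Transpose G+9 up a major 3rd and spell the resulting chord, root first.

B  D♯  F𝄪  A  C♯

A major 3rd up from G is B, so the new chord is B dominant ninth sharp five.
B — root
D♯ — major 3rd
F𝄪 — augmented 5th
A — minor 7th
C♯ — major 9th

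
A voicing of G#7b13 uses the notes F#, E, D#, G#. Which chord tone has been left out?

The full G#7b13 chord is G#, B#, D#, F#, E.
Comparing with the voicing, the major 3rd (3rd) — B# — is absent.

B#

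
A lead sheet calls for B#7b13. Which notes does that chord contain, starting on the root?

B#7b13: dominant seventh flat thirteen on B#.
Root: B#
Major 3rd (3rd): D##
Perfect 5th (5th): F##
Minor 7th (7th): A#
Minor 13th (13th): G#

B#  D##  F##  A#  G#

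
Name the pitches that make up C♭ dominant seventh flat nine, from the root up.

C♭ dominant seventh flat nine: dominant seventh flat nine on C-flat.
- root: C-flat
- major 3rd: E-flat
- perfect 5th: G-flat
- minor 7th: B-double-flat
- minor 9th: D-double-flat

C-flat E-flat G-flat B-double-flat D-double-flat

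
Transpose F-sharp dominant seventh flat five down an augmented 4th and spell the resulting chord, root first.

C  E  G♭  B♭

An augmented 4th down from F♯ is C, so the new chord is C dominant seventh flat five.
Root: C
Major 3rd (3rd): E
Diminished 5th (5th): G♭
Minor 7th (7th): B♭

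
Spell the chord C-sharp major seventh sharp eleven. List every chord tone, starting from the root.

C-sharp, E-sharp, G-sharp, B-sharp, F-double-sharp

Root C-sharp, quality major seventh sharp eleven:
- root: C-sharp
- major 3rd: E-sharp
- perfect 5th: G-sharp
- major 7th: B-sharp
- augmented 11th: F-double-sharp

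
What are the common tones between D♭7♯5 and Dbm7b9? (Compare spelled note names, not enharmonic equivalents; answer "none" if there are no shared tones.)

Db Cb

D♭7♯5: Db F A Cb
Dbm7b9: Db Fb Ab Cb Ebb
Common to both → Db, Cb.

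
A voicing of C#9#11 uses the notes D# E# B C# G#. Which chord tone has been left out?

F##

C#9#11 = C#, E#, G#, B, D#, F##. The voicing lacks the 11th (augmented 11th), F##.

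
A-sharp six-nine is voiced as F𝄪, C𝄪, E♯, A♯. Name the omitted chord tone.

B♯

A-sharp six-nine = A♯, C𝄪, E♯, F𝄪, B♯. The voicing lacks the 9th (major 9th), B♯.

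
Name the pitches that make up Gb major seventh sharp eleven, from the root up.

G-flat, B-flat, D-flat, F, C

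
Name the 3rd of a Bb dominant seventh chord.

D

Root of Bb dominant seventh = B-flat. The 3rd is a major 3rd: B-flat up a major 3rd → D.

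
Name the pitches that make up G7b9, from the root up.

G, B, D, F, A♭

Root G, quality dominant seventh flat nine:
root → G
3rd (major 3rd) → B
5th (perfect 5th) → D
7th (minor 7th) → F
9th (minor 9th) → A♭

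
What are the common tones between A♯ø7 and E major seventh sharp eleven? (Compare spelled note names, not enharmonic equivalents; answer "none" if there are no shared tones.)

A♯ø7 = A#, C#, E, G#.
E major seventh sharp eleven = E, G#, B, D#, A#.
Shared: A#, E, G#.

A#, E, G#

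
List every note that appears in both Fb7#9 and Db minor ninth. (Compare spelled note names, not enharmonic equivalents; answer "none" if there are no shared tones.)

Fb  Ab  Cb

Fb7#9 = Fb, Ab, Cb, Ebb, G.
Db minor ninth = Db, Fb, Ab, Cb, Eb.
Shared: Fb, Ab, Cb.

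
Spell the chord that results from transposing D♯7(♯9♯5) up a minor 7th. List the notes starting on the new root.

Transposed root: D# → C# (minor 7th up). So we spell C# dominant seventh sharp nine sharp five:
- root: C#
- major 3rd: E#
- augmented 5th: G##
- minor 7th: B
- augmented 9th: D##

C# E# G## B D##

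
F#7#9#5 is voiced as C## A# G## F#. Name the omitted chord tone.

E

The full F#7#9#5 chord is F#, A#, C##, E, G##.
Comparing with the voicing, the minor 7th (7th) — E — is absent.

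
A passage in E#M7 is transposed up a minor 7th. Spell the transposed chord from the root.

D# F## A# C##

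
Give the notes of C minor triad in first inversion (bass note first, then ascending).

C minor triad = C–Eb–G; first inversion → third (Eb) lowest.

Eb – G – C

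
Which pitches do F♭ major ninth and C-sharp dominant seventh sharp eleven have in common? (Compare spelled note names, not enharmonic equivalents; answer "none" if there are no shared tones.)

none

F♭ major ninth: F-flat A-flat C-flat E-flat G-flat
C-sharp dominant seventh sharp eleven: C-sharp E-sharp G-sharp B F-double-sharp
Common to both → none.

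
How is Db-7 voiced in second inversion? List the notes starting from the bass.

In root position, Db-7 is Db–Fb–Ab–Cb.
Second inversion puts the fifth (Ab) in the bass.

Ab, Cb, Db, Fb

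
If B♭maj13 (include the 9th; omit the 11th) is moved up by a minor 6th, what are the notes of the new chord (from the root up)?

Transposed root: Bb → Gb (minor 6th up). So we spell Gb major thirteenth:
root → Gb
3rd (major 3rd) → Bb
5th (perfect 5th) → Db
7th (major 7th) → F
9th (major 9th) → Ab
13th (major 13th) → Eb

Gb  Bb  Db  F  Ab  Eb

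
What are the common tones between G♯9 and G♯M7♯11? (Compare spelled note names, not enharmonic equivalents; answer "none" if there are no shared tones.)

G#  B#  D#

G♯9: G# B# D# F# A#
G♯M7♯11: G# B# D# F## C##
Common to both → G#, B#, D#.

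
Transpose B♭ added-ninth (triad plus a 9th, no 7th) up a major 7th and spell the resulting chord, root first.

A major 7th up from Bb is A, so the new chord is A added-ninth.
root → A
3rd (major 3rd) → C#
5th (perfect 5th) → E
9th (major 9th) → B

A  C#  E  B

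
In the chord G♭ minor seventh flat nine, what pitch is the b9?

G♭ minor seventh flat nine is built on G-flat; its 9th is a minor 9th above the root.
A second above G uses the letter A, and the minor 9th above G-flat is A-double-flat.

A-double-flat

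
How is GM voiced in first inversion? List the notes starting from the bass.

B, D, G

In root position, GM is G–B–D.
First inversion puts the third (B) in the bass.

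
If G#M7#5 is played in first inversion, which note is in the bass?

B#

G#M7#5 in root position is G#–B#–D##–F##.
First inversion places the third in the bass, which is B#.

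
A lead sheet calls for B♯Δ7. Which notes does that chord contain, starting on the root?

B#, D##, F##, A##

B♯Δ7: major seventh on B#.
B# — root
D## — major 3rd
F## — perfect 5th
A## — major 7th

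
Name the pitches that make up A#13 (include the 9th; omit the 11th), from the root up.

A# – C## – E# – G# – B# – F##

A#13: dominant thirteenth on A#.
A# — root
C## — major 3rd
E# — perfect 5th
G# — minor 7th
B# — major 9th
F## — major 13th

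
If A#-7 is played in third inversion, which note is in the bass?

A#-7 = A♯–C♯–E♯–G♯. Third inversion → seventh in the bass = G♯.

G♯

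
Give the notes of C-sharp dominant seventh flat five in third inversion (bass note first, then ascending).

B  C-sharp  E-sharp  G

In root position, C-sharp dominant seventh flat five is C-sharp–E-sharp–G–B.
Third inversion puts the seventh (B) in the bass.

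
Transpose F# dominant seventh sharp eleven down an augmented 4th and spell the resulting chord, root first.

Transposed root: F-sharp → C (augmented 4th down). So we spell C dominant seventh sharp eleven:
- root: C
- major 3rd: E
- perfect 5th: G
- minor 7th: B-flat
- augmented 11th: F-sharp

C – E – G – B-flat – F-sharp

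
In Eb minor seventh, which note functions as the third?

Root of Eb minor seventh = E♭. The 3rd is a minor 3rd: E♭ up a minor 3rd → G♭.

G♭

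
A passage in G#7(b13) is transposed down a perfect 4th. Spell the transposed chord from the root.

Transposed root: G# → D# (perfect 4th down). So we spell D# dominant seventh flat thirteen:
Root: D#
Major 3rd (3rd): F##
Perfect 5th (5th): A#
Minor 7th (7th): C#
Minor 13th (13th): B

D#  F##  A#  C#  B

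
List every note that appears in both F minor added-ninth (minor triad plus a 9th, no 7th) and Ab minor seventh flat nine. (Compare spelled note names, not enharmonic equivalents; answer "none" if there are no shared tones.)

A-flat

F minor added-ninth: F A-flat C G
Ab minor seventh flat nine: A-flat C-flat E-flat G-flat B-double-flat
Common to both → A-flat.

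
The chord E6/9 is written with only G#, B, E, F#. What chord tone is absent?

The full E6/9 chord is E, G#, B, C#, F#.
Comparing with the voicing, the major 6th (6th) — C# — is absent.

C#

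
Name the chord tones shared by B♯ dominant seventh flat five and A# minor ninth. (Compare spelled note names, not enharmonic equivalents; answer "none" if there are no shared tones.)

B-sharp – A-sharp

B♯ dominant seventh flat five = B-sharp, D-double-sharp, F-sharp, A-sharp.
A# minor ninth = A-sharp, C-sharp, E-sharp, G-sharp, B-sharp.
Shared: B-sharp, A-sharp.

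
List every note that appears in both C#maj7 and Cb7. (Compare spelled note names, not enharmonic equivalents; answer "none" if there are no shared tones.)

none

C#maj7: C♯ E♯ G♯ B♯
Cb7: C♭ E♭ G♭ B𝄫
Common to both → none.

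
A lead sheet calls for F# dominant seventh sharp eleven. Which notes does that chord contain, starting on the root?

F-sharp, A-sharp, C-sharp, E, B-sharp

Root F-sharp, quality dominant seventh sharp eleven:
root → F-sharp
3rd (major 3rd) → A-sharp
5th (perfect 5th) → C-sharp
7th (minor 7th) → E
11th (augmented 11th) → B-sharp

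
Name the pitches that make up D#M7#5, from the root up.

D♯, F𝄪, A𝄪, C𝄪

Root D♯, quality augmented major seventh:
- root: D♯
- major 3rd: F𝄪
- augmented 5th: A𝄪
- major 7th: C𝄪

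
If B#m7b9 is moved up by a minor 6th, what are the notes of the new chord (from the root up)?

G♯ B D♯ F♯ A

Transposed root: B♯ → G♯ (minor 6th up). So we spell G♯ minor seventh flat nine:
root → G♯
3rd (minor 3rd) → B
5th (perfect 5th) → D♯
7th (minor 7th) → F♯
9th (minor 9th) → A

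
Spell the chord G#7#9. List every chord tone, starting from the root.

G# – B# – D# – F# – A##

G#7#9: dominant seventh sharp nine on G#.
Root: G#
Major 3rd (3rd): B#
Perfect 5th (5th): D#
Minor 7th (7th): F#
Augmented 9th (9th): A##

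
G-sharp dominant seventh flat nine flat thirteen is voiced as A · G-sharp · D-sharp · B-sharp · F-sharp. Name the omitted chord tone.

E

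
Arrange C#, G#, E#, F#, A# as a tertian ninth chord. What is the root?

Stacking in thirds gives F# – A# – C# – E# – G#, so F# is the root — F# major ninth.

F#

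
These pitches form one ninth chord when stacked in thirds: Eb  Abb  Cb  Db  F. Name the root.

Db

Stacking in thirds gives Db – F – Abb – Cb – Eb, so Db is the root — Db dominant ninth flat five.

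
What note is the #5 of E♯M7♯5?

B𝄪

E♯M7♯5 is built on E♯; its 5th is an augmented 5th above the root.
A fifth above E uses the letter B, and the augmented 5th above E♯ is B𝄪.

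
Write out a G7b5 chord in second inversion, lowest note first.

In root position, G7b5 is G–B–Db–F.
Second inversion puts the fifth (Db) in the bass.

Db, F, G, B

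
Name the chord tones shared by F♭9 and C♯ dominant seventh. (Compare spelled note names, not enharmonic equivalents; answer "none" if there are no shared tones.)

F♭9: F♭ A♭ C♭ E𝄫 G♭
C♯ dominant seventh: C♯ E♯ G♯ B
Common to both → none.

none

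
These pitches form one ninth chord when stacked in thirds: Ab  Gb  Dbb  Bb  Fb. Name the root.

Gb

Arranged so that each adjacent pair is a third by letter name: Gb – Bb – Dbb – Fb – Ab.
The bottom of that stack, Gb, is the root (this is Gb dominant ninth flat five).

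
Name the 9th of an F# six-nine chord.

Root of F# six-nine = F-sharp. The 9th is a major 9th: F-sharp up a major 9th → G-sharp.

G-sharp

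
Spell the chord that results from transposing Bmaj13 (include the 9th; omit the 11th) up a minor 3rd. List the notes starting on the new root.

D F# A C# E B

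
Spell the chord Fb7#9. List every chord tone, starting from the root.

F♭, A♭, C♭, E𝄫, G

Fb7#9: dominant seventh sharp nine on F♭.
Root: F♭
Major 3rd (3rd): A♭
Perfect 5th (5th): C♭
Minor 7th (7th): E𝄫
Augmented 9th (9th): G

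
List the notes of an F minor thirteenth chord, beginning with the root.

F, A♭, C, E♭, G, B♭, D

F minor thirteenth is a minor thirteenth built on F.
root → F
3rd (minor 3rd) → A♭
5th (perfect 5th) → C
7th (minor 7th) → E♭
9th (major 9th) → G
11th (perfect 11th) → B♭
13th (major 13th) → D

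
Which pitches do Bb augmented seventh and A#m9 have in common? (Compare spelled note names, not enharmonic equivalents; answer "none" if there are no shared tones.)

none

Bb augmented seventh: B♭ D F♯ A♭
A#m9: A♯ C♯ E♯ G♯ B♯
Common to both → none.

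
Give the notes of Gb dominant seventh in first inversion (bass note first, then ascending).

B-flat D-flat F-flat G-flat

In root position, Gb dominant seventh is G-flat–B-flat–D-flat–F-flat.
First inversion puts the third (B-flat) in the bass.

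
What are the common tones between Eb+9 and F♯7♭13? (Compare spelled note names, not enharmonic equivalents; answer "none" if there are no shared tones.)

none

Eb+9: E♭ G B D♭ F
F♯7♭13: F♯ A♯ C♯ E D
Common to both → none.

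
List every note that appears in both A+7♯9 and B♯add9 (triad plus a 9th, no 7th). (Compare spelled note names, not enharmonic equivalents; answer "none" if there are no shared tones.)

A+7♯9: A C# E# G B#
B♯add9: B# D## F## C##
Common to both → B#.

B#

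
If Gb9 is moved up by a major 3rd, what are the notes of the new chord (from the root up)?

B♭, D, F, A♭, C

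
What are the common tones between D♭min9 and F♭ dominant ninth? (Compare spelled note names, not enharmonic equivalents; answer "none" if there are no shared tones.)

D♭min9 = Db, Fb, Ab, Cb, Eb.
F♭ dominant ninth = Fb, Ab, Cb, Ebb, Gb.
Shared: Fb, Ab, Cb.

Fb, Ab, Cb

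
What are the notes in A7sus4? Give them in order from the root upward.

A7sus4: dominant seventh suspended fourth on A.
A — root
D — perfect 4th
E — perfect 5th
G — minor 7th

A – D – E – G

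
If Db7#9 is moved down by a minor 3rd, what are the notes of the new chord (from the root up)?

Transposed root: D♭ → B♭ (minor 3rd down). So we spell B♭ dominant seventh sharp nine:
B♭ — root
D — major 3rd
F — perfect 5th
A♭ — minor 7th
C♯ — augmented 9th

B♭, D, F, A♭, C♯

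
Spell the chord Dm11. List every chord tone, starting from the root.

D F A C E G

Dm11 is a minor eleventh built on D.
Root: D
Minor 3rd (3rd): F
Perfect 5th (5th): A
Minor 7th (7th): C
Major 9th (9th): E
Perfect 11th (11th): G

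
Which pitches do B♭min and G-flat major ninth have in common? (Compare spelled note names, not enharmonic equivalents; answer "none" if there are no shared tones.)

B♭min = Bb, Db, F.
G-flat major ninth = Gb, Bb, Db, F, Ab.
Shared: Bb, Db, F.

Bb – Db – F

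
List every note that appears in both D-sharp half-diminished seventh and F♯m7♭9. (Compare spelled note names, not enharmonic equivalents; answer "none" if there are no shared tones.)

F♯, A, C♯

D-sharp half-diminished seventh: D♯ F♯ A C♯
F♯m7♭9: F♯ A C♯ E G
Common to both → F♯, A, C♯.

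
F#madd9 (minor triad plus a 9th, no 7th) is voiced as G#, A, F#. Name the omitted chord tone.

C#

The full F#madd9 chord is F#, A, C#, G#.
Comparing with the voicing, the perfect 5th (5th) — C# — is absent.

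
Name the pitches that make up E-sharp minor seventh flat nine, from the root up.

E#, G#, B#, D#, F#

E-sharp minor seventh flat nine is a minor seventh flat nine built on E#.
- root: E#
- minor 3rd: G#
- perfect 5th: B#
- minor 7th: D#
- minor 9th: F#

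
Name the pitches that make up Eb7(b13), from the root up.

Eb, G, Bb, Db, Cb

Eb7(b13) is a dominant seventh flat thirteen built on Eb.
Eb — root
G — major 3rd
Bb — perfect 5th
Db — minor 7th
Cb — minor 13th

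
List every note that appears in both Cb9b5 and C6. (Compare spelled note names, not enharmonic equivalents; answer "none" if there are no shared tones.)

none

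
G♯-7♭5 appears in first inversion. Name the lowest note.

B

G♯-7♭5 in root position is G#–B–D–F#.
First inversion places the third in the bass, which is B.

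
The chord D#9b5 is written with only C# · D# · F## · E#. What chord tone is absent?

A

D#9b5 = D#, F##, A, C#, E#. The voicing lacks the 5th (diminished 5th), A.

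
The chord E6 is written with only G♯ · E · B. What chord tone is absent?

C♯

E6 = E, G♯, B, C♯. The voicing lacks the 6th (major 6th), C♯.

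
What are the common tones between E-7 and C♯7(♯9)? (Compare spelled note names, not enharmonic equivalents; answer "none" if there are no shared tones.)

E-7: E G B D
C♯7(♯9): C# E# G# B D##
Common to both → B.

B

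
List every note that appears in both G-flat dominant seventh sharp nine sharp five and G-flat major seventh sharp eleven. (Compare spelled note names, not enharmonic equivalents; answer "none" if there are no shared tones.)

G-flat dominant seventh sharp nine sharp five: G-flat B-flat D F-flat A
G-flat major seventh sharp eleven: G-flat B-flat D-flat F C
Common to both → G-flat, B-flat.

G-flat, B-flat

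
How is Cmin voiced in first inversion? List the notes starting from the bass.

Cmin = C–E♭–G; first inversion → third (E♭) lowest.

E♭, G, C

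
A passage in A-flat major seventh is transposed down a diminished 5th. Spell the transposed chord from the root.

D – F# – A – C#

Ab down a diminished 5th → D. New chord: D major seventh.
Root: D
Major 3rd (3rd): F#
Perfect 5th (5th): A
Major 7th (7th): C#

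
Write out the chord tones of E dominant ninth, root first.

E, G♯, B, D, F♯

Root E, quality dominant ninth:
- root: E
- major 3rd: G♯
- perfect 5th: B
- minor 7th: D
- major 9th: F♯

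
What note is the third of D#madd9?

F#

D#madd9 is built on D#; its 3rd is a minor 3rd above the root.
A third above D uses the letter F, and the minor 3rd above D# is F#.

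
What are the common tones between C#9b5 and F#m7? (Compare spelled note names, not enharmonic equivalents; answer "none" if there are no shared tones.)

C#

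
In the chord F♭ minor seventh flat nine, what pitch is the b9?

G-double-flat

F♭ minor seventh flat nine is built on F-flat; its 9th is a minor 9th above the root.
A second above F uses the letter G, and the minor 9th above F-flat is G-double-flat.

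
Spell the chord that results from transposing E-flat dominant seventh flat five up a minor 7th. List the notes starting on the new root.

Eb up a minor 7th → Db. New chord: Db dominant seventh flat five.
- root: Db
- major 3rd: F
- diminished 5th: Abb
- minor 7th: Cb

Db, F, Abb, Cb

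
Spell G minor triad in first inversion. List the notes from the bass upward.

B-flat D G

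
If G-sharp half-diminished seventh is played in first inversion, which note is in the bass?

B

G-sharp half-diminished seventh = G-sharp–B–D–F-sharp. First inversion → third in the bass = B.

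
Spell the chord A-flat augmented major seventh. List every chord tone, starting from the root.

A-flat, C, E, G

A-flat augmented major seventh: augmented major seventh on A-flat.
Root: A-flat
Major 3rd (3rd): C
Augmented 5th (5th): E
Major 7th (7th): G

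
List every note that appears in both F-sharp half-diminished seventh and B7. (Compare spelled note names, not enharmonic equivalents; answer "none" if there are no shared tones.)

F#, A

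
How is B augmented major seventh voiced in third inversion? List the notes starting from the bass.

A-sharp, B, D-sharp, F-double-sharp

In root position, B augmented major seventh is B–D-sharp–F-double-sharp–A-sharp.
Third inversion puts the seventh (A-sharp) in the bass.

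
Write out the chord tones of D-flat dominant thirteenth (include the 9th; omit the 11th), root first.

D-flat, F, A-flat, C-flat, E-flat, B-flat

Root D-flat, quality dominant thirteenth:
root → D-flat
3rd (major 3rd) → F
5th (perfect 5th) → A-flat
7th (minor 7th) → C-flat
9th (major 9th) → E-flat
13th (major 13th) → B-flat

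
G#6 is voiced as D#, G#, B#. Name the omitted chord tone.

G#6 = G#, B#, D#, E#. The voicing lacks the 6th (major 6th), E#.

E#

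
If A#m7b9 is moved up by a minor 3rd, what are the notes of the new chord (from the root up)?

A minor 3rd up from A# is C#, so the new chord is C# minor seventh flat nine.
- root: C#
- minor 3rd: E
- perfect 5th: G#
- minor 7th: B
- minor 9th: D

C#, E, G#, B, D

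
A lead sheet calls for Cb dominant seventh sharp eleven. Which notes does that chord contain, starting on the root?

Cb, Eb, Gb, Bbb, F

Cb dominant seventh sharp eleven is a dominant seventh sharp eleven built on Cb.
root → Cb
3rd (major 3rd) → Eb
5th (perfect 5th) → Gb
7th (minor 7th) → Bbb
11th (augmented 11th) → F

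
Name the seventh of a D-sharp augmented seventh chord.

D-sharp augmented seventh is built on D-sharp; its 7th is a minor 7th above the root.
A seventh above D uses the letter C, and the minor 7th above D-sharp is C-sharp.

C-sharp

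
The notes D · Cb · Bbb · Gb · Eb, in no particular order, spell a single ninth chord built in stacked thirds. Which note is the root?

Cb

Stacking in thirds gives Cb – Eb – Gb – Bbb – D, so Cb is the root — Cb dominant seventh sharp nine.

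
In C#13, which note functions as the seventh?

B

C#13 is built on C#; its 7th is a minor 7th above the root.
A seventh above C uses the letter B, and the minor 7th above C# is B.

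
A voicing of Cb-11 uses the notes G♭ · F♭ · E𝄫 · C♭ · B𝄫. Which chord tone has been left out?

The full Cb-11 chord is C♭, E𝄫, G♭, B𝄫, D♭, F♭.
Comparing with the voicing, the major 9th (9th) — D♭ — is absent.

D♭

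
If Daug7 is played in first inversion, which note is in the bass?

Daug7 = D–F#–A#–C. First inversion → third in the bass = F#.

F#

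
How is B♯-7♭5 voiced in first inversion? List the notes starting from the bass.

D# – F# – A# – B#

In root position, B♯-7♭5 is B#–D#–F#–A#.
First inversion puts the third (D#) in the bass.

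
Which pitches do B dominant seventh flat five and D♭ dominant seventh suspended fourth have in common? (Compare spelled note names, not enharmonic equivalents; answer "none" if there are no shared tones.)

B dominant seventh flat five = B, D-sharp, F, A.
D♭ dominant seventh suspended fourth = D-flat, G-flat, A-flat, C-flat.
Shared: none.

none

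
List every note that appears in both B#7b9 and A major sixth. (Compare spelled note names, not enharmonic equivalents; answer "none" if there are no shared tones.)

C♯

B#7b9: B♯ D𝄪 F𝄪 A♯ C♯
A major sixth: A C♯ E F♯
Common to both → C♯.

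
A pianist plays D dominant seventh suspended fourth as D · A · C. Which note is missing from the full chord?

D dominant seventh suspended fourth = D, G, A, C. The voicing lacks the 4th (perfect 4th), G.

G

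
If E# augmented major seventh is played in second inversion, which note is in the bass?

E# augmented major seventh in root position is E#–G##–B##–D##.
Second inversion places the fifth in the bass, which is B##.

B##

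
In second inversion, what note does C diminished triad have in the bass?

C diminished triad = C–E♭–G♭. Second inversion → fifth in the bass = G♭.

G♭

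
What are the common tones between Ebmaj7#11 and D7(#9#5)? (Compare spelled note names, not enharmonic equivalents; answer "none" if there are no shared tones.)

D

Ebmaj7#11: Eb G Bb D A
D7(#9#5): D F# A# C E#
Common to both → D.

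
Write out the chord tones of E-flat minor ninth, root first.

E-flat minor ninth: minor ninth on E-flat.
root → E-flat
3rd (minor 3rd) → G-flat
5th (perfect 5th) → B-flat
7th (minor 7th) → D-flat
9th (major 9th) → F

E-flat  G-flat  B-flat  D-flat  F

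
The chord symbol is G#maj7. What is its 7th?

F𝄪

G#maj7 is built on G♯; its 7th is a major 7th above the root.
A seventh above G uses the letter F, and the major 7th above G♯ is F𝄪.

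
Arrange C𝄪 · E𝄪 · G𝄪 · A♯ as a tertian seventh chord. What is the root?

A♯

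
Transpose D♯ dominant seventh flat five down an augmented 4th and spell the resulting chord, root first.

A C-sharp E-flat G

D-sharp down an augmented 4th → A. New chord: A dominant seventh flat five.
A — root
C-sharp — major 3rd
E-flat — diminished 5th
G — minor 7th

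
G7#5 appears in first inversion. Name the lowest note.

G7#5 = G–B–D#–F. First inversion → third in the bass = B.

B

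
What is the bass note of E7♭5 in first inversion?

G#

E7♭5 in root position is E–G#–Bb–D.
First inversion places the third in the bass, which is G#.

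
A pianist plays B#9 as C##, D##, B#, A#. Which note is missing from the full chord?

The full B#9 chord is B#, D##, F##, A#, C##.
Comparing with the voicing, the perfect 5th (5th) — F## — is absent.

F##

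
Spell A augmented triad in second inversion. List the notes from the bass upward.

E-sharp  A  C-sharp

In root position, A augmented triad is A–C-sharp–E-sharp.
Second inversion puts the fifth (E-sharp) in the bass.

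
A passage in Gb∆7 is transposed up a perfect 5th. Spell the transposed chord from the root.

D♭ – F – A♭ – C

G♭ up a perfect 5th → D♭. New chord: D♭ major seventh.
- root: D♭
- major 3rd: F
- perfect 5th: A♭
- major 7th: C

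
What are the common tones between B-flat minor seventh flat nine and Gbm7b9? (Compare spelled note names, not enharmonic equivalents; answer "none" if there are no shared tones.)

Db

B-flat minor seventh flat nine: Bb Db F Ab Cb
Gbm7b9: Gb Bbb Db Fb Abb
Common to both → Db.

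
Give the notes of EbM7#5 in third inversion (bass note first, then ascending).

D  Eb  G  B

In root position, EbM7#5 is Eb–G–B–D.
Third inversion puts the seventh (D) in the bass.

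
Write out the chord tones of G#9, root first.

G# B# D# F# A#

G#9: dominant ninth on G#.
root → G#
3rd (major 3rd) → B#
5th (perfect 5th) → D#
7th (minor 7th) → F#
9th (major 9th) → A#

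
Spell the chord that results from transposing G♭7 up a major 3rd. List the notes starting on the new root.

Gb up a major 3rd → Bb. New chord: Bb dominant seventh.
- root: Bb
- major 3rd: D
- perfect 5th: F
- minor 7th: Ab

Bb D F Ab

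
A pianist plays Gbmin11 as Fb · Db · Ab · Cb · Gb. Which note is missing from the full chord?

The full Gbmin11 chord is Gb, Bbb, Db, Fb, Ab, Cb.
Comparing with the voicing, the minor 3rd (3rd) — Bbb — is absent.

Bbb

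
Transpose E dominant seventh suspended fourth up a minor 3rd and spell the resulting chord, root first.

Transposed root: E → G (minor 3rd up). So we spell G dominant seventh suspended fourth:
G — root
C — perfect 4th
D — perfect 5th
F — minor 7th

G, C, D, F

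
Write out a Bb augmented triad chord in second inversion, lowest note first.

F♯, B♭, D

Bb augmented triad = B♭–D–F♯; second inversion → fifth (F♯) lowest.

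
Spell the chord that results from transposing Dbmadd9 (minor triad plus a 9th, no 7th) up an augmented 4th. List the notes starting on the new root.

An augmented 4th up from Db is G, so the new chord is G minor added-ninth.
Root: G
Minor 3rd (3rd): Bb
Perfect 5th (5th): D
Major 9th (9th): A

G  Bb  D  A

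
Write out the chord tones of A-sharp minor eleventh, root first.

A-sharp C-sharp E-sharp G-sharp B-sharp D-sharp

Root A-sharp, quality minor eleventh:
root → A-sharp
3rd (minor 3rd) → C-sharp
5th (perfect 5th) → E-sharp
7th (minor 7th) → G-sharp
9th (major 9th) → B-sharp
11th (perfect 11th) → D-sharp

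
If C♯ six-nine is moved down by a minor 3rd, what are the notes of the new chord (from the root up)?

A-sharp, C-double-sharp, E-sharp, F-double-sharp, B-sharp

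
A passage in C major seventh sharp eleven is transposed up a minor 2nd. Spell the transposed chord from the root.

D-flat F A-flat C G

Transposed root: C → D-flat (minor 2nd up). So we spell D-flat major seventh sharp eleven:
Root: D-flat
Major 3rd (3rd): F
Perfect 5th (5th): A-flat
Major 7th (7th): C
Augmented 11th (11th): G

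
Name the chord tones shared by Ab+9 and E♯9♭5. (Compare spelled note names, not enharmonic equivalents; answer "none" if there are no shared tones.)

Ab+9: Ab C E Gb Bb
E♯9♭5: E# G## B D# F##
Common to both → none.

none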